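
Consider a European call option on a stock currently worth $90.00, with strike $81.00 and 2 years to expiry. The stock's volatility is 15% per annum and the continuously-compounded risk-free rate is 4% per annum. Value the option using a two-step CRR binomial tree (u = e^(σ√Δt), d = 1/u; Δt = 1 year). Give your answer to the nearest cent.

CRR parameters: u = e^(σ√Δt) = e^(0.15·√1) = 1.1618, d = 1/u = 0.8607
Per-period rate: rΔt = 0.04·1 = 0.04, so R = e^0.04 = 1.0408
Risk-neutral probability p = (e^0.04 − 0.8607)/(1.1618 − 0.8607) = 0.1801/0.3011 = 0.5981
Terminal stock prices: S_uu = 121.5, S_ud = 90, S_dd = 66.67
Terminal payoffs (S − K): max(40.49, 0) = 40.49, max(9, 0) = 9, max(-14.33, 0) = 0
Node u (S = 104.6): V_u = e^(−0.04)·[0.5981·40.4873 + 0.4019·9.0000] = 26.7411
Node d (S = 77.46): V_d = e^(−0.04)·[0.5981·9.0000 + 0.4019·0.0000] = 5.1718
Node 0 (S = 90): V_0 = e^(−0.04)·[0.5981·26.7411 + 0.4019·5.1718] = 17.3637

$17.36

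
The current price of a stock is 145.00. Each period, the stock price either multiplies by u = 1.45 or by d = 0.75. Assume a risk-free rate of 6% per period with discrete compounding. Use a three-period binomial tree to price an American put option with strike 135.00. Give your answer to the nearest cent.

Risk-neutral probability p = (1 + 0.06 − 0.75)/(1.45 − 0.75) = 0.3100/0.7000 = 0.4429
Terminal stock prices: S_uuu = 442.1, S_uud = 228.6, S_udd = 118.3, S_ddd = 61.17
Terminal payoffs (K − S): max(-307.1, 0) = 0, max(-93.65, 0) = 0, max(16.73, 0) = 16.73, max(73.83, 0) = 73.83
Node uu (S = 304.9): continuation = 1/1.06·[0.4429·0.0000 + 0.5571·0.0000] = 0.0000; exercise value = 0.0000 ≤ continuation, so V_uu = 0.0000
Node ud (S = 157.7): continuation = 1/1.06·[0.4429·0.0000 + 0.5571·16.7344] = 8.7957; exercise value = 0.0000 ≤ continuation, so V_ud = 8.7957
Node dd (S = 81.56): continuation = 1/1.06·[0.4429·16.7344 + 0.5571·73.8281] = 45.7960; exercise value = 53.4375 > continuation, so V_dd = 53.4375 (exercise)
Node u (S = 210.2): continuation = 1/1.06·[0.4429·0.0000 + 0.5571·8.7957] = 4.6231; exercise value = 0.0000 ≤ continuation, so V_u = 4.6231
Node d (S = 108.8): continuation = 1/1.06·[0.4429·8.7957 + 0.5571·53.4375] = 31.7618; exercise value = 26.2500 ≤ continuation, so V_d = 31.7618
Node 0 (S = 145): continuation = 1/1.06·[0.4429·4.6231 + 0.5571·31.7618] = 18.6257; exercise value = 0.0000 ≤ continuation, so V_0 = 18.6257

18.63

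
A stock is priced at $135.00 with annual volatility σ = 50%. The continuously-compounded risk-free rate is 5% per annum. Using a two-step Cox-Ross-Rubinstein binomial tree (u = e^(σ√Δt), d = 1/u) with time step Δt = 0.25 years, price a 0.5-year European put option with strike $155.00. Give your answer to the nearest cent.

CRR parameters: u = e^(σ√Δt) = e^(0.5·√0.25) = 1.2840, d = 1/u = 0.7788
Per-period rate: rΔt = 0.05·0.25 = 0.0125, so R = e^0.0125 = 1.0126
Risk-neutral probability p = (e^0.0125 − 0.7788)/(1.2840 − 0.7788) = 0.2338/0.5052 = 0.4627
Terminal stock prices: S_uu = 222.6, S_ud = 135, S_dd = 81.88
Terminal payoffs (K − S): max(-67.58, 0) = 0, max(20, 0) = 20, max(73.12, 0) = 73.12
Node u (S = 173.3): V_u = e^(−0.0125)·[0.4627·0.0000 + 0.5373·20.0000] = 10.6121
Node d (S = 105.1): V_d = e^(−0.0125)·[0.4627·20.0000 + 0.5373·73.1184] = 47.9365
Node 0 (S = 135): V_0 = e^(−0.0125)·[0.4627·10.6121 + 0.5373·47.9365] = 30.2848

$30.28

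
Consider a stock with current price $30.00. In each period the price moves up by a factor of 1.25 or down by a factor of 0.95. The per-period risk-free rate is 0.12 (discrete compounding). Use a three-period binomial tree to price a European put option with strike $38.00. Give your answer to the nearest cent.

$1.66

Risk-neutral probability p = (1 + 0.12 − 0.95)/(1.25 − 0.95) = 0.1700/0.3000 = 0.5667
Terminal stock prices: S_uuu = 58.59, S_uud = 44.53, S_udd = 33.84, S_ddd = 25.72
Terminal payoffs (K − S): max(-20.59, 0) = 0, max(-6.531, 0) = 0, max(4.156, 0) = 4.156, max(12.28, 0) = 12.28
Node uu (S = 46.88): V_uu = 1/1.12·[0.5667·0.0000 + 0.4333·0.0000] = 0.0000
Node ud (S = 35.62): V_ud = 1/1.12·[0.5667·0.0000 + 0.4333·4.1562] = 1.6081
Node dd (S = 27.07): V_dd = 1/1.12·[0.5667·4.1562 + 0.4333·12.2788] = 6.8536
Node u (S = 37.5): V_u = 1/1.12·[0.5667·0.0000 + 0.4333·1.6081] = 0.6222
Node d (S = 28.5): V_d = 1/1.12·[0.5667·1.6081 + 0.4333·6.8536] = 3.4653
Node 0 (S = 30): V_0 = 1/1.12·[0.5667·0.6222 + 0.4333·3.4653] = 1.6555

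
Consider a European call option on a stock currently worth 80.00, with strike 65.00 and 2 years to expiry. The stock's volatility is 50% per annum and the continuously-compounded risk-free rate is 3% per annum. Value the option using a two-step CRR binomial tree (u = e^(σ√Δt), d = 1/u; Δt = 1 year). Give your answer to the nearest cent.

30.57

CRR parameters: u = e^(σ√Δt) = e^(0.5·√1) = 1.6487, d = 1/u = 0.6065
Per-period rate: rΔt = 0.03·1 = 0.03, so R = e^0.03 = 1.0305
Risk-neutral probability p = (e^0.03 − 0.6065)/(1.6487 − 0.6065) = 0.4239/1.0422 = 0.4068
Terminal stock prices: S_uu = 217.5, S_ud = 80, S_dd = 29.43
Terminal payoffs (S − K): max(152.5, 0) = 152.5, max(15, 0) = 15, max(-35.57, 0) = 0
Node u (S = 131.9): V_u = e^(−0.03)·[0.4068·152.4625 + 0.5932·15.0000] = 68.8187
Node d (S = 48.52): V_d = e^(−0.03)·[0.4068·15.0000 + 0.5932·0.0000] = 5.9211
Node 0 (S = 80): V_0 = e^(−0.03)·[0.4068·68.8187 + 0.5932·5.9211] = 30.5744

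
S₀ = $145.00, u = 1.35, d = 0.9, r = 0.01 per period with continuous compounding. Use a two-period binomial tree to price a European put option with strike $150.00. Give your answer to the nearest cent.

Risk-neutral probability p = (e^0.01 − 0.9)/(1.35 − 0.9) = 0.1101/0.4500 = 0.2446
Terminal stock prices: S_uu = 264.3, S_ud = 176.2, S_dd = 117.5
Terminal payoffs (K − S): max(-114.3, 0) = 0, max(-26.18, 0) = 0, max(32.55, 0) = 32.55
Node u (S = 195.8): V_u = e^(−0.01)·[0.2446·0.0000 + 0.7554·0.0000] = 0.0000
Node d (S = 130.5): V_d = e^(−0.01)·[0.2446·0.0000 + 0.7554·32.5500] = 24.3450
Node 0 (S = 145): V_0 = e^(−0.01)·[0.2446·0.0000 + 0.7554·24.3450] = 18.2083

$18.21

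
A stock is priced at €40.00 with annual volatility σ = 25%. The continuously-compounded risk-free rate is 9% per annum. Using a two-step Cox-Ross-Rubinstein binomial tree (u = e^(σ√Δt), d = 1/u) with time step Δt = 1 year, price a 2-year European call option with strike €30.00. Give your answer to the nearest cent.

€15.62

CRR parameters: u = e^(σ√Δt) = e^(0.25·√1) = 1.2840, d = 1/u = 0.7788
Per-period rate: rΔt = 0.09·1 = 0.09, so R = e^0.09 = 1.0942
Risk-neutral probability p = (e^0.09 − 0.7788)/(1.2840 − 0.7788) = 0.3154/0.5052 = 0.6242
Terminal stock prices: S_uu = 65.95, S_ud = 40, S_dd = 24.26
Terminal payoffs (S − K): max(35.95, 0) = 35.95, max(10, 0) = 10, max(-5.739, 0) = 0
Node u (S = 51.36): V_u = e^(−0.09)·[0.6242·35.9489 + 0.3758·10.0000] = 23.9431
Node d (S = 31.15): V_d = e^(−0.09)·[0.6242·10.0000 + 0.3758·0.0000] = 5.7050
Node 0 (S = 40): V_0 = e^(−0.09)·[0.6242·23.9431 + 0.3758·5.7050] = 15.6188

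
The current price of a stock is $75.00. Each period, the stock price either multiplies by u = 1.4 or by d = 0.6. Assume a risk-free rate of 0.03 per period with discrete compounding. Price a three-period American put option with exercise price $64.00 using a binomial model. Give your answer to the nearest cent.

Risk-neutral probability p = (1 + 0.03 − 0.6)/(1.4 − 0.6) = 0.4300/0.8000 = 0.5375
Terminal stock prices: S_uuu = 205.8, S_uud = 88.2, S_udd = 37.8, S_ddd = 16.2
Terminal payoffs (K − S): max(-141.8, 0) = 0, max(-24.2, 0) = 0, max(26.2, 0) = 26.2, max(47.8, 0) = 47.8
Node uu (S = 147): continuation = 1/1.03·[0.5375·0.0000 + 0.4625·0.0000] = 0.0000; exercise value = 0.0000 ≤ continuation, so V_uu = 0.0000
Node ud (S = 63): continuation = 1/1.03·[0.5375·0.0000 + 0.4625·26.2000] = 11.7646; exercise value = 1.0000 ≤ continuation, so V_ud = 11.7646
Node dd (S = 27): continuation = 1/1.03·[0.5375·26.2000 + 0.4625·47.8000] = 35.1359; exercise value = 37.0000 > continuation, so V_dd = 37.0000 (exercise)
Node u (S = 105): continuation = 1/1.03·[0.5375·0.0000 + 0.4625·11.7646] = 5.2826; exercise value = 0.0000 ≤ continuation, so V_u = 5.2826
Node d (S = 45): continuation = 1/1.03·[0.5375·11.7646 + 0.4625·37.0000] = 22.7534; exercise value = 19.0000 ≤ continuation, so V_d = 22.7534
Node 0 (S = 75): continuation = 1/1.03·[0.5375·5.2826 + 0.4625·22.7534] = 12.9736; exercise value = 0.0000 ≤ continuation, so V_0 = 12.9736

$12.97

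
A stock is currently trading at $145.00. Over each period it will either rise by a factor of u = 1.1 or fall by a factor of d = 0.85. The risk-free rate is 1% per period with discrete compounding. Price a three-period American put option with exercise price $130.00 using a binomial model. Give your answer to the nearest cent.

Risk-neutral probability p = (1 + 0.01 − 0.85)/(1.1 − 0.85) = 0.1600/0.2500 = 0.6400
Terminal stock prices: S_uuu = 193, S_uud = 149.1, S_udd = 115.2, S_ddd = 89.05
Terminal payoffs (K − S): max(-63, 0) = 0, max(-19.13, 0) = 0, max(14.76, 0) = 14.76, max(40.95, 0) = 40.95
Node uu (S = 175.5): continuation = 1/1.01·[0.6400·0.0000 + 0.3600·0.0000] = 0.0000; exercise value = 0.0000 ≤ continuation, so V_uu = 0.0000
Node ud (S = 135.6): continuation = 1/1.01·[0.6400·0.0000 + 0.3600·14.7613] = 5.2614; exercise value = 0.0000 ≤ continuation, so V_ud = 5.2614
Node dd (S = 104.8): continuation = 1/1.01·[0.6400·14.7613 + 0.3600·40.9519] = 23.9504; exercise value = 25.2375 > continuation, so V_dd = 25.2375 (exercise)
Node u (S = 159.5): continuation = 1/1.01·[0.6400·0.0000 + 0.3600·5.2614] = 1.8754; exercise value = 0.0000 ≤ continuation, so V_u = 1.8754
Node d (S = 123.2): continuation = 1/1.01·[0.6400·5.2614 + 0.3600·25.2375] = 12.3295; exercise value = 6.7500 ≤ continuation, so V_d = 12.3295
Node 0 (S = 145): continuation = 1/1.01·[0.6400·1.8754 + 0.3600·12.3295] = 5.5830; exercise value = 0.0000 ≤ continuation, so V_0 = 5.5830

$5.58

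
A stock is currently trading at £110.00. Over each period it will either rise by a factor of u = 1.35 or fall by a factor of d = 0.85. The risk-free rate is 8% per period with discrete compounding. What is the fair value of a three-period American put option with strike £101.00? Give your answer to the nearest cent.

£5.38

Risk-neutral probability p = (1 + 0.08 − 0.85)/(1.35 − 0.85) = 0.2300/0.5000 = 0.4600
Terminal stock prices: S_uuu = 270.6, S_uud = 170.4, S_udd = 107.3, S_ddd = 67.55
Terminal payoffs (K − S): max(-169.6, 0) = 0, max(-69.4, 0) = 0, max(-6.291, 0) = 0, max(33.45, 0) = 33.45
Node uu (S = 200.5): continuation = 1/1.08·[0.4600·0.0000 + 0.5400·0.0000] = 0.0000; exercise value = 0.0000 ≤ continuation, so V_uu = 0.0000
Node ud (S = 126.2): continuation = 1/1.08·[0.4600·0.0000 + 0.5400·0.0000] = 0.0000; exercise value = 0.0000 ≤ continuation, so V_ud = 0.0000
Node dd (S = 79.47): continuation = 1/1.08·[0.4600·0.0000 + 0.5400·33.4463] = 16.7231; exercise value = 21.5250 > continuation, so V_dd = 21.5250 (exercise)
Node u (S = 148.5): continuation = 1/1.08·[0.4600·0.0000 + 0.5400·0.0000] = 0.0000; exercise value = 0.0000 ≤ continuation, so V_u = 0.0000
Node d (S = 93.5): continuation = 1/1.08·[0.4600·0.0000 + 0.5400·21.5250] = 10.7625; exercise value = 7.5000 ≤ continuation, so V_d = 10.7625
Node 0 (S = 110): continuation = 1/1.08·[0.4600·0.0000 + 0.5400·10.7625] = 5.3812; exercise value = 0.0000 ≤ continuation, so V_0 = 5.3812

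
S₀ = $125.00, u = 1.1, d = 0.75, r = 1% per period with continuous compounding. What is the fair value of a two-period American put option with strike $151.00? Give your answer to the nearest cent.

$26.00

Risk-neutral probability p = (e^0.01 − 0.75)/(1.1 − 0.75) = 0.2601/0.3500 = 0.7430
Terminal stock prices: S_uu = 151.3, S_ud = 103.1, S_dd = 70.31
Terminal payoffs (K − S): max(-0.25, 0) = 0, max(47.88, 0) = 47.88, max(80.69, 0) = 80.69
Node u (S = 137.5): continuation = e^(−0.01)·[0.7430·0.0000 + 0.2570·47.8750] = 12.1814; exercise value = 13.5000 > continuation, so V_u = 13.5000 (exercise)
Node d (S = 93.75): continuation = e^(−0.01)·[0.7430·47.8750 + 0.2570·80.6875] = 55.7475; exercise value = 57.2500 > continuation, so V_d = 57.2500 (exercise)
Node 0 (S = 125): continuation = e^(−0.01)·[0.7430·13.5000 + 0.2570·57.2500] = 24.4975; exercise value = 26.0000 > continuation, so V_0 = 26.0000 (exercise)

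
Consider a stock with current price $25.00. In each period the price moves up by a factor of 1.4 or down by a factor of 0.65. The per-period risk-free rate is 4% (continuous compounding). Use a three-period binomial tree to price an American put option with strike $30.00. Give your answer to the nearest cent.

Risk-neutral probability p = (e^0.04 − 0.65)/(1.4 − 0.65) = 0.3908/0.7500 = 0.5211
Terminal stock prices: S_uuu = 68.6, S_uud = 31.85, S_udd = 14.79, S_ddd = 6.866
Terminal payoffs (K − S): max(-38.6, 0) = 0, max(-1.85, 0) = 0, max(15.21, 0) = 15.21, max(23.13, 0) = 23.13
Node uu (S = 49): continuation = e^(−0.04)·[0.5211·0.0000 + 0.4789·0.0000] = 0.0000; exercise value = 0.0000 ≤ continuation, so V_uu = 0.0000
Node ud (S = 22.75): continuation = e^(−0.04)·[0.5211·0.0000 + 0.4789·15.2125] = 6.9999; exercise value = 7.2500 > continuation, so V_ud = 7.2500 (exercise)
Node dd (S = 10.56): continuation = e^(−0.04)·[0.5211·15.2125 + 0.4789·23.1344] = 18.2612; exercise value = 19.4375 > continuation, so V_dd = 19.4375 (exercise)
Node u (S = 35): continuation = e^(−0.04)·[0.5211·0.0000 + 0.4789·7.2500] = 3.3360; exercise value = 0.0000 ≤ continuation, so V_u = 3.3360
Node d (S = 16.25): continuation = e^(−0.04)·[0.5211·7.2500 + 0.4789·19.4375] = 12.5737; exercise value = 13.7500 > continuation, so V_d = 13.7500 (exercise)
Node 0 (S = 25): continuation = e^(−0.04)·[0.5211·3.3360 + 0.4789·13.7500] = 7.9971; exercise value = 5.0000 ≤ continuation, so V_0 = 7.9971

$8.00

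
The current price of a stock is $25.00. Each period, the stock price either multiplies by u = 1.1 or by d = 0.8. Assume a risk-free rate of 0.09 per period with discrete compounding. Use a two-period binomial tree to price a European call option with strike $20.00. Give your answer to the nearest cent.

$8.17

Risk-neutral probability p = (1 + 0.09 − 0.8)/(1.1 − 0.8) = 0.2900/0.3000 = 0.9667
Terminal stock prices: S_uu = 30.25, S_ud = 22, S_dd = 16
Terminal payoffs (S − K): max(10.25, 0) = 10.25, max(2, 0) = 2, max(-4, 0) = 0
Node u (S = 27.5): V_u = 1/1.09·[0.9667·10.2500 + 0.0333·2.0000] = 9.1514
Node d (S = 20): V_d = 1/1.09·[0.9667·2.0000 + 0.0333·0.0000] = 1.7737
Node 0 (S = 25): V_0 = 1/1.09·[0.9667·9.1514 + 0.0333·1.7737] = 8.1701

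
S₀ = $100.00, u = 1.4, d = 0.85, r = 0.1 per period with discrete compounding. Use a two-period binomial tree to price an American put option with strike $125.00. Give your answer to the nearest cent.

Risk-neutral probability p = (1 + 0.1 − 0.85)/(1.4 − 0.85) = 0.2500/0.5500 = 0.4545
Terminal stock prices: S_uu = 196, S_ud = 119, S_dd = 72.25
Terminal payoffs (K − S): max(-71, 0) = 0, max(6, 0) = 6, max(52.75, 0) = 52.75
Node u (S = 140): continuation = 1/1.1·[0.4545·0.0000 + 0.5455·6.0000] = 2.9752; exercise value = 0.0000 ≤ continuation, so V_u = 2.9752
Node d (S = 85): continuation = 1/1.1·[0.4545·6.0000 + 0.5455·52.7500] = 28.6364; exercise value = 40.0000 > continuation, so V_d = 40.0000 (exercise)
Node 0 (S = 100): continuation = 1/1.1·[0.4545·2.9752 + 0.5455·40.0000] = 21.0641; exercise value = 25.0000 > continuation, so V_0 = 25.0000 (exercise)

$25.00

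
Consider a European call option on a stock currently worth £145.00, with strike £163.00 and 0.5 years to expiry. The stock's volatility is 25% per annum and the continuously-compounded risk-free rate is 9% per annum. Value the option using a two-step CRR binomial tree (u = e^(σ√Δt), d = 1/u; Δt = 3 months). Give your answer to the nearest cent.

£6.94

CRR parameters: u = e^(σ√Δt) = e^(0.25·√0.25) = 1.1331, d = 1/u = 0.8825
Per-period rate: rΔt = 0.09·0.25 = 0.0225, so R = e^0.0225 = 1.0228
Risk-neutral probability p = (e^0.0225 − 0.8825)/(1.1331 − 0.8825) = 0.1403/0.2507 = 0.5596
Terminal stock prices: S_uu = 186.2, S_ud = 145, S_dd = 112.9
Terminal payoffs (S − K): max(23.18, 0) = 23.18, max(-18, 0) = 0, max(-50.07, 0) = 0
Node u (S = 164.3): V_u = e^(−0.0225)·[0.5596·23.1837 + 0.4404·0.0000] = 12.6844
Node d (S = 128): V_d = e^(−0.0225)·[0.5596·0.0000 + 0.4404·0.0000] = 0.0000
Node 0 (S = 145): V_0 = e^(−0.0225)·[0.5596·12.6844 + 0.4404·0.0000] = 6.9399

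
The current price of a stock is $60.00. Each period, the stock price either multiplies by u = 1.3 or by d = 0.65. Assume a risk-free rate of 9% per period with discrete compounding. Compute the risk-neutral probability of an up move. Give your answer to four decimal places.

Risk-neutral probability p = (1 + 0.09 − 0.65)/(1.3 − 0.65) = 0.4400/0.6500 = 0.6769

p = 0.6769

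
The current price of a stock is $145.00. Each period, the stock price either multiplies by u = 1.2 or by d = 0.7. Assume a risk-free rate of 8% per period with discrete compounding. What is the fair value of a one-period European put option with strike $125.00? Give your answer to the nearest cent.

Risk-neutral probability p = (1 + 0.08 − 0.7)/(1.2 − 0.7) = 0.3800/0.5000 = 0.7600
Terminal stock prices: S_u = 174, S_d = 101.5
Terminal payoffs (K − S): max(-49, 0) = 0, max(23.5, 0) = 23.5
Node 0 (S = 145): V_0 = 1/1.08·[0.7600·0.0000 + 0.2400·23.5000] = 5.2222

$5.22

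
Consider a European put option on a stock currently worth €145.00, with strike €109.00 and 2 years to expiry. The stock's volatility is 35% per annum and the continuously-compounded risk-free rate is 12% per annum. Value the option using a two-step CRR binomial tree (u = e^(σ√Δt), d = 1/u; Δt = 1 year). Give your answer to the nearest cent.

CRR parameters: u = e^(σ√Δt) = e^(0.35·√1) = 1.4191, d = 1/u = 0.7047
Per-period rate: rΔt = 0.12·1 = 0.12, so R = e^0.12 = 1.1275
Risk-neutral probability p = (e^0.12 − 0.7047)/(1.4191 − 0.7047) = 0.4228/0.7144 = 0.5919
Terminal stock prices: S_uu = 292, S_ud = 145, S_dd = 72
Terminal payoffs (K − S): max(-183, 0) = 0, max(-36, 0) = 0, max(37, 0) = 37
Node u (S = 205.8): V_u = e^(−0.12)·[0.5919·0.0000 + 0.4081·0.0000] = 0.0000
Node d (S = 102.2): V_d = e^(−0.12)·[0.5919·0.0000 + 0.4081·36.9951] = 13.3920
Node 0 (S = 145): V_0 = e^(−0.12)·[0.5919·0.0000 + 0.4081·13.3920] = 4.8478

€4.85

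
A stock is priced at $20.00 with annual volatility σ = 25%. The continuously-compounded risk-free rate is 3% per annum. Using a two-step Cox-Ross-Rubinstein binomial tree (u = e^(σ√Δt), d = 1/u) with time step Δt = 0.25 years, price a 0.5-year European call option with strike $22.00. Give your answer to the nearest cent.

CRR parameters: u = e^(σ√Δt) = e^(0.25·√0.25) = 1.1331, d = 1/u = 0.8825
Per-period rate: rΔt = 0.03·0.25 = 0.0075, so R = e^0.0075 = 1.0075
Risk-neutral probability p = (e^0.0075 − 0.8825)/(1.1331 − 0.8825) = 0.1250/0.2507 = 0.4988
Terminal stock prices: S_uu = 25.68, S_ud = 20, S_dd = 15.58
Terminal payoffs (S − K): max(3.681, 0) = 3.681, max(-2, 0) = 0, max(-6.424, 0) = 0
Node u (S = 22.66): V_u = e^(−0.0075)·[0.4988·3.6805 + 0.5012·0.0000] = 1.8222
Node d (S = 17.65): V_d = e^(−0.0075)·[0.4988·0.0000 + 0.5012·0.0000] = 0.0000
Node 0 (S = 20): V_0 = e^(−0.0075)·[0.4988·1.8222 + 0.5012·0.0000] = 0.9022

$0.90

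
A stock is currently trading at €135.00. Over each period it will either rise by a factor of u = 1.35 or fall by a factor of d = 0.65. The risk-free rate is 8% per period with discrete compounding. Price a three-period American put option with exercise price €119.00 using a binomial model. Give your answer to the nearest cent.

Risk-neutral probability p = (1 + 0.08 − 0.65)/(1.35 − 0.65) = 0.4300/0.7000 = 0.6143
Terminal stock prices: S_uuu = 332.2, S_uud = 159.9, S_udd = 77, S_ddd = 37.07
Terminal payoffs (K − S): max(-213.2, 0) = 0, max(-40.92, 0) = 0, max(42, 0) = 42, max(81.93, 0) = 81.93
Node uu (S = 246): continuation = 1/1.08·[0.6143·0.0000 + 0.3857·0.0000] = 0.0000; exercise value = 0.0000 ≤ continuation, so V_uu = 0.0000
Node ud (S = 118.5): continuation = 1/1.08·[0.6143·0.0000 + 0.3857·41.9994] = 14.9998; exercise value = 0.5375 ≤ continuation, so V_ud = 14.9998
Node dd (S = 57.04): continuation = 1/1.08·[0.6143·41.9994 + 0.3857·81.9256] = 53.1477; exercise value = 61.9625 > continuation, so V_dd = 61.9625 (exercise)
Node u (S = 182.2): continuation = 1/1.08·[0.6143·0.0000 + 0.3857·14.9998] = 5.3571; exercise value = 0.0000 ≤ continuation, so V_u = 5.3571
Node d (S = 87.75): continuation = 1/1.08·[0.6143·14.9998 + 0.3857·61.9625] = 30.6611; exercise value = 31.2500 > continuation, so V_d = 31.2500 (exercise)
Node 0 (S = 135): continuation = 1/1.08·[0.6143·5.3571 + 0.3857·31.2500] = 14.2077; exercise value = 0.0000 ≤ continuation, so V_0 = 14.2077

€14.21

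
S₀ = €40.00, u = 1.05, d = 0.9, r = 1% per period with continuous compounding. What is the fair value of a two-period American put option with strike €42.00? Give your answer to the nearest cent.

€2.39

Risk-neutral probability p = (e^0.01 − 0.9)/(1.05 − 0.9) = 0.1101/0.1500 = 0.7337
Terminal stock prices: S_uu = 44.1, S_ud = 37.8, S_dd = 32.4
Terminal payoffs (K − S): max(-2.1, 0) = 0, max(4.2, 0) = 4.2, max(9.6, 0) = 9.6
Node u (S = 42): continuation = e^(−0.01)·[0.7337·0.0000 + 0.2663·4.2000] = 1.1075; exercise value = 0.0000 ≤ continuation, so V_u = 1.1075
Node d (S = 36): continuation = e^(−0.01)·[0.7337·4.2000 + 0.2663·9.6000] = 5.5821; exercise value = 6.0000 > continuation, so V_d = 6.0000 (exercise)
Node 0 (S = 40): continuation = e^(−0.01)·[0.7337·1.1075 + 0.2663·6.0000] = 2.3865; exercise value = 2.0000 ≤ continuation, so V_0 = 2.3865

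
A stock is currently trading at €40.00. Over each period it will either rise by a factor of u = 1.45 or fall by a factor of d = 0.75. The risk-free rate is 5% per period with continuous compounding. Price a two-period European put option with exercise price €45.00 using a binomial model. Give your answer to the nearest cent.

Risk-neutral probability p = (e^0.05 − 0.75)/(1.45 − 0.75) = 0.3013/0.7000 = 0.4304
Terminal stock prices: S_uu = 84.1, S_ud = 43.5, S_dd = 22.5
Terminal payoffs (K − S): max(-39.1, 0) = 0, max(1.5, 0) = 1.5, max(22.5, 0) = 22.5
Node u (S = 58): V_u = e^(−0.05)·[0.4304·0.0000 + 0.5696·1.5000] = 0.8127
Node d (S = 30): V_d = e^(−0.05)·[0.4304·1.5000 + 0.5696·22.5000] = 12.8053
Node 0 (S = 40): V_0 = e^(−0.05)·[0.4304·0.8127 + 0.5696·12.8053] = 7.2711

€7.27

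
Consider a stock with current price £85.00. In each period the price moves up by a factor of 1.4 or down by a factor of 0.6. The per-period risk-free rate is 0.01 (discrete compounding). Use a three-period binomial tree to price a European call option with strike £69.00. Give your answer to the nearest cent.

£33.00

Risk-neutral probability p = (1 + 0.01 − 0.6)/(1.4 − 0.6) = 0.4100/0.8000 = 0.5125
Terminal stock prices: S_uuu = 233.2, S_uud = 99.96, S_udd = 42.84, S_ddd = 18.36
Terminal payoffs (S − K): max(164.2, 0) = 164.2, max(30.96, 0) = 30.96, max(-26.16, 0) = 0, max(-50.64, 0) = 0
Node uu (S = 166.6): V_uu = 1/1.01·[0.5125·164.2400 + 0.4875·30.9600] = 98.2832
Node ud (S = 71.4): V_ud = 1/1.01·[0.5125·30.9600 + 0.4875·0.0000] = 15.7099
Node dd (S = 30.6): V_dd = 1/1.01·[0.5125·0.0000 + 0.4875·0.0000] = 0.0000
Node u (S = 119): V_u = 1/1.01·[0.5125·98.2832 + 0.4875·15.7099] = 57.4542
Node d (S = 51): V_d = 1/1.01·[0.5125·15.7099 + 0.4875·0.0000] = 7.9716
Node 0 (S = 85): V_0 = 1/1.01·[0.5125·57.4542 + 0.4875·7.9716] = 33.0014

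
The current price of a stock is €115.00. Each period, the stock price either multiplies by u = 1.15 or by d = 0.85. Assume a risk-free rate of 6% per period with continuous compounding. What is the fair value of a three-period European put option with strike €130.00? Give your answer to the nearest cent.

€6.79

Risk-neutral probability p = (e^0.06 − 0.85)/(1.15 − 0.85) = 0.2118/0.3000 = 0.7061
Terminal stock prices: S_uuu = 174.9, S_uud = 129.3, S_udd = 95.55, S_ddd = 70.62
Terminal payoffs (K − S): max(-44.9, 0) = 0, max(0.7256, 0) = 0.7256, max(34.45, 0) = 34.45, max(59.38, 0) = 59.38
Node uu (S = 152.1): V_uu = e^(−0.06)·[0.7061·0.0000 + 0.2939·0.7256] = 0.2008
Node ud (S = 112.4): V_ud = e^(−0.06)·[0.7061·0.7256 + 0.2939·34.4494] = 10.0169
Node dd (S = 83.09): V_dd = e^(−0.06)·[0.7061·34.4494 + 0.2939·59.3756] = 39.3419
Node u (S = 132.2): V_u = e^(−0.06)·[0.7061·0.2008 + 0.2939·10.0169] = 2.9059
Node d (S = 97.75): V_d = e^(−0.06)·[0.7061·10.0169 + 0.2939·39.3419] = 17.5497
Node 0 (S = 115): V_0 = e^(−0.06)·[0.7061·2.9059 + 0.2939·17.5497] = 6.7895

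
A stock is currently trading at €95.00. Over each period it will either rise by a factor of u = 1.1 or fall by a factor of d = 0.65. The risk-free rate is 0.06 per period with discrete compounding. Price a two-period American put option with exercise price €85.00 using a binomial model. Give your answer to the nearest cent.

€3.18

Risk-neutral probability p = (1 + 0.06 − 0.65)/(1.1 − 0.65) = 0.4100/0.4500 = 0.9111
Terminal stock prices: S_uu = 115, S_ud = 67.93, S_dd = 40.14
Terminal payoffs (K − S): max(-29.95, 0) = 0, max(17.07, 0) = 17.07, max(44.86, 0) = 44.86
Node u (S = 104.5): continuation = 1/1.06·[0.9111·0.0000 + 0.0889·17.0750] = 1.4319; exercise value = 0.0000 ≤ continuation, so V_u = 1.4319
Node d (S = 61.75): continuation = 1/1.06·[0.9111·17.0750 + 0.0889·44.8625] = 18.4387; exercise value = 23.2500 > continuation, so V_d = 23.2500 (exercise)
Node 0 (S = 95): continuation = 1/1.06·[0.9111·1.4319 + 0.0889·23.2500] = 3.1804; exercise value = 0.0000 ≤ continuation, so V_0 = 3.1804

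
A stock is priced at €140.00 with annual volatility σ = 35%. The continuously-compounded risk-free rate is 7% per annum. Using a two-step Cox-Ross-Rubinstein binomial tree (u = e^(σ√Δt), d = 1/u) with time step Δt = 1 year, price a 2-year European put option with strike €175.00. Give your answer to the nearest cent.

CRR parameters: u = e^(σ√Δt) = e^(0.35·√1) = 1.4191, d = 1/u = 0.7047
Per-period rate: rΔt = 0.07·1 = 0.07, so R = e^0.07 = 1.0725
Risk-neutral probability p = (e^0.07 − 0.7047)/(1.4191 − 0.7047) = 0.3678/0.7144 = 0.5149
Terminal stock prices: S_uu = 281.9, S_ud = 140, S_dd = 69.52
Terminal payoffs (K − S): max(-106.9, 0) = 0, max(35, 0) = 35, max(105.5, 0) = 105.5
Node u (S = 198.7): V_u = e^(−0.07)·[0.5149·0.0000 + 0.4851·35.0000] = 15.8313
Node d (S = 98.66): V_d = e^(−0.07)·[0.5149·35.0000 + 0.4851·105.4781] = 64.5126
Node 0 (S = 140): V_0 = e^(−0.07)·[0.5149·15.8313 + 0.4851·64.5126] = 36.7806

€36.78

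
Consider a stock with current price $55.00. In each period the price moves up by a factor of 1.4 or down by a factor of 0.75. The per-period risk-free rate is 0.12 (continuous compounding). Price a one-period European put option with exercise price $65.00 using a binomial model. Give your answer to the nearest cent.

Risk-neutral probability p = (e^0.12 − 0.75)/(1.4 − 0.75) = 0.3775/0.6500 = 0.5808
Terminal stock prices: S_u = 77, S_d = 41.25
Terminal payoffs (K − S): max(-12, 0) = 0, max(23.75, 0) = 23.75
Node 0 (S = 55): V_0 = e^(−0.12)·[0.5808·0.0000 + 0.4192·23.7500] = 8.8309

$8.83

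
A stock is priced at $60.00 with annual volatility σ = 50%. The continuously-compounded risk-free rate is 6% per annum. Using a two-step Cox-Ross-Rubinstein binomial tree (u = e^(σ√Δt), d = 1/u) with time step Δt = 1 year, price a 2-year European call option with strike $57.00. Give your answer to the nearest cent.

CRR parameters: u = e^(σ√Δt) = e^(0.5·√1) = 1.6487, d = 1/u = 0.6065
Per-period rate: rΔt = 0.06·1 = 0.06, so R = e^0.06 = 1.0618
Risk-neutral probability p = (e^0.06 − 0.6065)/(1.6487 − 0.6065) = 0.4553/1.0422 = 0.4369
Terminal stock prices: S_uu = 163.1, S_ud = 60, S_dd = 22.07
Terminal payoffs (S − K): max(106.1, 0) = 106.1, max(3, 0) = 3, max(-34.93, 0) = 0
Node u (S = 98.92): V_u = e^(−0.06)·[0.4369·106.0969 + 0.5631·3.0000] = 45.2427
Node d (S = 36.39): V_d = e^(−0.06)·[0.4369·3.0000 + 0.5631·0.0000] = 1.2343
Node 0 (S = 60): V_0 = e^(−0.06)·[0.4369·45.2427 + 0.5631·1.2343] = 19.2689

$19.27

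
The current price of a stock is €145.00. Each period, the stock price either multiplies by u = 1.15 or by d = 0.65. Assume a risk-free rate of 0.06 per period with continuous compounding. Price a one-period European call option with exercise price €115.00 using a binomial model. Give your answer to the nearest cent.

Risk-neutral probability p = (e^0.06 − 0.65)/(1.15 − 0.65) = 0.4118/0.5000 = 0.8237
Terminal stock prices: S_u = 166.8, S_d = 94.25
Terminal payoffs (S − K): max(51.75, 0) = 51.75, max(-20.75, 0) = 0
Node 0 (S = 145): V_0 = e^(−0.06)·[0.8237·51.7500 + 0.1763·0.0000] = 40.1428

€40.14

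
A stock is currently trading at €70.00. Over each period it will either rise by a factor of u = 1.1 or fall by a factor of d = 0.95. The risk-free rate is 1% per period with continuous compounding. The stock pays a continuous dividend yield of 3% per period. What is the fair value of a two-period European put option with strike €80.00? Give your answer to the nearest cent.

€12.68

Per-period risk-free factor R = e^0.01 = 1.0101; dividend-adjusted growth = e^(0.01−0.03) = 0.9802.
Risk-neutral probability p = (0.9802 − 0.95)/(1.1 − 0.95) = 0.0302/0.1500 = 0.2013
Terminal stock prices: S_uu = 84.7, S_ud = 73.15, S_dd = 63.17
Terminal payoffs (K − S): max(-4.7, 0) = 0, max(6.85, 0) = 6.85, max(16.83, 0) = 16.83
Node u (S = 77): V_u = e^(−0.01)·[0.2013·0.0000 + 0.7987·6.8500] = 5.4165
Node d (S = 66.5): V_d = e^(−0.01)·[0.2013·6.8500 + 0.7987·16.8250] = 14.6694
Node 0 (S = 70): V_0 = e^(−0.01)·[0.2013·5.4165 + 0.7987·14.6694] = 12.6791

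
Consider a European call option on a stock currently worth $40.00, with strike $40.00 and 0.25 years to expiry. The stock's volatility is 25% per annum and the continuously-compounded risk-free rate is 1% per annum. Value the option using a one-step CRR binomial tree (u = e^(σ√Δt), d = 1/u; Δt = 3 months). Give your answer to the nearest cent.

CRR parameters: u = e^(σ√Δt) = e^(0.25·√0.25) = 1.1331, d = 1/u = 0.8825
Per-period rate: rΔt = 0.01·0.25 = 0.0025, so R = e^0.0025 = 1.0025
Risk-neutral probability p = (e^0.0025 − 0.8825)/(1.1331 − 0.8825) = 0.1200/0.2507 = 0.4788
Terminal stock prices: S_u = 45.33, S_d = 35.3
Terminal payoffs (S − K): max(5.326, 0) = 5.326, max(-4.7, 0) = 0
Node 0 (S = 40): V_0 = e^(−0.0025)·[0.4788·5.3259 + 0.5212·0.0000] = 2.5436

$2.54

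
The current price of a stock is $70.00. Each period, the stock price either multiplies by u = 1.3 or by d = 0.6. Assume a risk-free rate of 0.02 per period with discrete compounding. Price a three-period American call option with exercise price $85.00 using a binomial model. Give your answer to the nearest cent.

Risk-neutral probability p = (1 + 0.02 − 0.6)/(1.3 − 0.6) = 0.4200/0.7000 = 0.6000
Terminal stock prices: S_uuu = 153.8, S_uud = 70.98, S_udd = 32.76, S_ddd = 15.12
Terminal payoffs (S − K): max(68.79, 0) = 68.79, max(-14.02, 0) = 0, max(-52.24, 0) = 0, max(-69.88, 0) = 0
Node uu (S = 118.3): continuation = 1/1.02·[0.6000·68.7900 + 0.4000·0.0000] = 40.4647; exercise value = 33.3000 ≤ continuation, so V_uu = 40.4647
Node ud (S = 54.6): continuation = 1/1.02·[0.6000·0.0000 + 0.4000·0.0000] = 0.0000; exercise value = 0.0000 ≤ continuation, so V_ud = 0.0000
Node dd (S = 25.2): continuation = 1/1.02·[0.6000·0.0000 + 0.4000·0.0000] = 0.0000; exercise value = 0.0000 ≤ continuation, so V_dd = 0.0000
Node u (S = 91): continuation = 1/1.02·[0.6000·40.4647 + 0.4000·0.0000] = 23.8028; exercise value = 6.0000 ≤ continuation, so V_u = 23.8028
Node d (S = 42): continuation = 1/1.02·[0.6000·0.0000 + 0.4000·0.0000] = 0.0000; exercise value = 0.0000 ≤ continuation, so V_d = 0.0000
Node 0 (S = 70): continuation = 1/1.02·[0.6000·23.8028 + 0.4000·0.0000] = 14.0016; exercise value = 0.0000 ≤ continuation, so V_0 = 14.0016

$14.00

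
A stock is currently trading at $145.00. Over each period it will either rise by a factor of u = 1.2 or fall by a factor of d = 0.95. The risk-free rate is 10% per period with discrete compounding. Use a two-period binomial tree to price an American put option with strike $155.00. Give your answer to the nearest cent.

$10.00

Risk-neutral probability p = (1 + 0.1 − 0.95)/(1.2 − 0.95) = 0.1500/0.2500 = 0.6000
Terminal stock prices: S_uu = 208.8, S_ud = 165.3, S_dd = 130.9
Terminal payoffs (K − S): max(-53.8, 0) = 0, max(-10.3, 0) = 0, max(24.14, 0) = 24.14
Node u (S = 174): continuation = 1/1.1·[0.6000·0.0000 + 0.4000·0.0000] = 0.0000; exercise value = 0.0000 ≤ continuation, so V_u = 0.0000
Node d (S = 137.8): continuation = 1/1.1·[0.6000·0.0000 + 0.4000·24.1375] = 8.7773; exercise value = 17.2500 > continuation, so V_d = 17.2500 (exercise)
Node 0 (S = 145): continuation = 1/1.1·[0.6000·0.0000 + 0.4000·17.2500] = 6.2727; exercise value = 10.0000 > continuation, so V_0 = 10.0000 (exercise)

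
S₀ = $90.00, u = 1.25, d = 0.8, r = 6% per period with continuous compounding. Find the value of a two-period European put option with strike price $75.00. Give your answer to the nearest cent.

Risk-neutral probability p = (e^0.06 − 0.8)/(1.25 − 0.8) = 0.2618/0.4500 = 0.5819
Terminal stock prices: S_uu = 140.6, S_ud = 90, S_dd = 57.6
Terminal payoffs (K − S): max(-65.62, 0) = 0, max(-15, 0) = 0, max(17.4, 0) = 17.4
Node u (S = 112.5): V_u = e^(−0.06)·[0.5819·0.0000 + 0.4181·0.0000] = 0.0000
Node d (S = 72): V_d = e^(−0.06)·[0.5819·0.0000 + 0.4181·17.4000] = 6.8520
Node 0 (S = 90): V_0 = e^(−0.06)·[0.5819·0.0000 + 0.4181·6.8520] = 2.6982

$2.70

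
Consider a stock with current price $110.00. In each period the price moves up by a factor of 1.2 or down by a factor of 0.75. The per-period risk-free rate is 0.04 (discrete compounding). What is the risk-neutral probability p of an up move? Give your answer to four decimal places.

Risk-neutral probability p = (1 + 0.04 − 0.75)/(1.2 − 0.75) = 0.2900/0.4500 = 0.6444

p = 0.6444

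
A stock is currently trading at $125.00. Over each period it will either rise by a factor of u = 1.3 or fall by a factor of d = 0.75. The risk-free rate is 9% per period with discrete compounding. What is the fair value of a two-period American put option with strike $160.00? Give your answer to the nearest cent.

$35.00

Risk-neutral probability p = (1 + 0.09 − 0.75)/(1.3 − 0.75) = 0.3400/0.5500 = 0.6182
Terminal stock prices: S_uu = 211.3, S_ud = 121.9, S_dd = 70.31
Terminal payoffs (K − S): max(-51.25, 0) = 0, max(38.12, 0) = 38.12, max(89.69, 0) = 89.69
Node u (S = 162.5): continuation = 1/1.09·[0.6182·0.0000 + 0.3818·38.1250] = 13.3549; exercise value = 0.0000 ≤ continuation, so V_u = 13.3549
Node d (S = 93.75): continuation = 1/1.09·[0.6182·38.1250 + 0.3818·89.6875] = 53.0390; exercise value = 66.2500 > continuation, so V_d = 66.2500 (exercise)
Node 0 (S = 125): continuation = 1/1.09·[0.6182·13.3549 + 0.3818·66.2500] = 30.7809; exercise value = 35.0000 > continuation, so V_0 = 35.0000 (exercise)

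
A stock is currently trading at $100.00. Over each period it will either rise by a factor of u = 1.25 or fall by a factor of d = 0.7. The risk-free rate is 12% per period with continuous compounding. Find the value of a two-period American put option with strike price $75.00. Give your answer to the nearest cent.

$1.01

Risk-neutral probability p = (e^0.12 − 0.7)/(1.25 − 0.7) = 0.4275/0.5500 = 0.7773
Terminal stock prices: S_uu = 156.2, S_ud = 87.5, S_dd = 49
Terminal payoffs (K − S): max(-81.25, 0) = 0, max(-12.5, 0) = 0, max(26, 0) = 26
Node u (S = 125): continuation = e^(−0.12)·[0.7773·0.0000 + 0.2227·0.0000] = 0.0000; exercise value = 0.0000 ≤ continuation, so V_u = 0.0000
Node d (S = 70): continuation = e^(−0.12)·[0.7773·0.0000 + 0.2227·26.0000] = 5.1362; exercise value = 5.0000 ≤ continuation, so V_d = 5.1362
Node 0 (S = 100): continuation = e^(−0.12)·[0.7773·0.0000 + 0.2227·5.1362] = 1.0146; exercise value = 0.0000 ≤ continuation, so V_0 = 1.0146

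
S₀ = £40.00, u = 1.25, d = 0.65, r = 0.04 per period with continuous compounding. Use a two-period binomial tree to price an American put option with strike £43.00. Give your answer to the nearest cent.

Risk-neutral probability p = (e^0.04 − 0.65)/(1.25 − 0.65) = 0.3908/0.6000 = 0.6514
Terminal stock prices: S_uu = 62.5, S_ud = 32.5, S_dd = 16.9
Terminal payoffs (K − S): max(-19.5, 0) = 0, max(10.5, 0) = 10.5, max(26.1, 0) = 26.1
Node u (S = 50): continuation = e^(−0.04)·[0.6514·0.0000 + 0.3486·10.5000] = 3.5173; exercise value = 0.0000 ≤ continuation, so V_u = 3.5173
Node d (S = 26): continuation = e^(−0.04)·[0.6514·10.5000 + 0.3486·26.1000] = 15.3139; exercise value = 17.0000 > continuation, so V_d = 17.0000 (exercise)
Node 0 (S = 40): continuation = e^(−0.04)·[0.6514·3.5173 + 0.3486·17.0000] = 7.8958; exercise value = 3.0000 ≤ continuation, so V_0 = 7.8958

£7.90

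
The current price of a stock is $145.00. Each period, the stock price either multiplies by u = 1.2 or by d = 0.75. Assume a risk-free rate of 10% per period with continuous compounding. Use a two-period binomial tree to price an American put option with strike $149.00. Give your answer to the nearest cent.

Risk-neutral probability p = (e^0.1 − 0.75)/(1.2 − 0.75) = 0.3552/0.4500 = 0.7893
Terminal stock prices: S_uu = 208.8, S_ud = 130.5, S_dd = 81.56
Terminal payoffs (K − S): max(-59.8, 0) = 0, max(18.5, 0) = 18.5, max(67.44, 0) = 67.44
Node u (S = 174): continuation = e^(−0.1)·[0.7893·0.0000 + 0.2107·18.5000] = 3.5275; exercise value = 0.0000 ≤ continuation, so V_u = 3.5275
Node d (S = 108.8): continuation = e^(−0.1)·[0.7893·18.5000 + 0.2107·67.4375] = 26.0708; exercise value = 40.2500 > continuation, so V_d = 40.2500 (exercise)
Node 0 (S = 145): continuation = e^(−0.1)·[0.7893·3.5275 + 0.2107·40.2500] = 10.1940; exercise value = 4.0000 ≤ continuation, so V_0 = 10.1940

$10.19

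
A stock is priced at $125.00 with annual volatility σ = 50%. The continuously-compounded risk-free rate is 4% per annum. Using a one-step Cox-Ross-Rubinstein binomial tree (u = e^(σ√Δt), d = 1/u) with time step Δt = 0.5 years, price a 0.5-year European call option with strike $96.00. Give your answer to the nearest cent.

CRR parameters: u = e^(σ√Δt) = e^(0.5·√0.5) = 1.4241, d = 1/u = 0.7022
Per-period rate: rΔt = 0.04·0.5 = 0.02, so R = e^0.02 = 1.0202
Risk-neutral probability p = (e^0.02 − 0.7022)/(1.4241 − 0.7022) = 0.3180/0.7219 = 0.4405
Terminal stock prices: S_u = 178, S_d = 87.77
Terminal payoffs (S − K): max(82.01, 0) = 82.01, max(-8.226, 0) = 0
Node 0 (S = 125): V_0 = e^(−0.02)·[0.4405·82.0149 + 0.5595·0.0000] = 35.4125

$35.41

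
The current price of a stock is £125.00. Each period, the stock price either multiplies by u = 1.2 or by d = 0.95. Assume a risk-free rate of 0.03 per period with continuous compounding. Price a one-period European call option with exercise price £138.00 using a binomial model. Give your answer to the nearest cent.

£3.75

Risk-neutral probability p = (e^0.03 − 0.95)/(1.2 − 0.95) = 0.0805/0.2500 = 0.3218
Terminal stock prices: S_u = 150, S_d = 118.8
Terminal payoffs (S − K): max(12, 0) = 12, max(-19.25, 0) = 0
Node 0 (S = 125): V_0 = e^(−0.03)·[0.3218·12.0000 + 0.6782·0.0000] = 3.7477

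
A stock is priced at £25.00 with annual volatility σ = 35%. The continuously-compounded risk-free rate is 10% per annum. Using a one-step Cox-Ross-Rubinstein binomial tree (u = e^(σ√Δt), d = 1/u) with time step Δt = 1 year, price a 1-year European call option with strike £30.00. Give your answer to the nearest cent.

CRR parameters: u = e^(σ√Δt) = e^(0.35·√1) = 1.4191, d = 1/u = 0.7047
Per-period rate: rΔt = 0.1·1 = 0.1, so R = e^0.1 = 1.1052
Risk-neutral probability p = (e^0.1 − 0.7047)/(1.4191 − 0.7047) = 0.4005/0.7144 = 0.5606
Terminal stock prices: S_u = 35.48, S_d = 17.62
Terminal payoffs (S − K): max(5.477, 0) = 5.477, max(-12.38, 0) = 0
Node 0 (S = 25): V_0 = e^(−0.1)·[0.5606·5.4767 + 0.4394·0.0000] = 2.7781

£2.78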